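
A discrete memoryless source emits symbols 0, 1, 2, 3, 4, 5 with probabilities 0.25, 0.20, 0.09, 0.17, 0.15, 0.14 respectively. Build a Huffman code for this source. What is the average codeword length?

Repeatedly combine the two least-probable nodes; the expected code length is the sum of the merged weights.
merge 9/100 + 7/50 → 23/100
merge 3/20 + 17/100 → 8/25
merge 1/5 + 23/100 → 43/100
merge 1/4 + 8/25 → 57/100
merge 43/100 + 57/100 → 1
L = 23/100 + 8/25 + 43/100 + 57/100 + 1 = 51/20 = 2.55 bits/symbol.

2.55 bits/symbol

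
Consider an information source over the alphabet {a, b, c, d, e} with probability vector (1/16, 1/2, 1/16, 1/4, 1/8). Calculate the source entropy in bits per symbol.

Each probability is a power of 1/2, so log₂(1/p) is an integer.
H = Σ p·log₂(1/p) = 1/16·4 + 1/2·1 + 1/16·4 + 1/4·2 + 1/8·3 = 1.875 bits.

1.875 bits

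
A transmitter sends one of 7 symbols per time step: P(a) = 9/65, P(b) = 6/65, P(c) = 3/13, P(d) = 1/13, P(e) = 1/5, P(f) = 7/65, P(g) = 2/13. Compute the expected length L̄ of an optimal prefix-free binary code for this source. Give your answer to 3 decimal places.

2.738 bits/symbol

Repeatedly combine the two least-probable nodes; the expected code length is the sum of the merged weights.
merge 1/13 + 6/65 → 11/65
merge 7/65 + 9/65 → 16/65
merge 2/13 + 11/65 → 21/65
merge 1/5 + 3/13 → 28/65
merge 16/65 + 21/65 → 37/65
merge 28/65 + 37/65 → 1
L = 11/65 + 16/65 + 21/65 + 28/65 + 37/65 + 1 = 178/65 ≈ 2.738 bits/symbol.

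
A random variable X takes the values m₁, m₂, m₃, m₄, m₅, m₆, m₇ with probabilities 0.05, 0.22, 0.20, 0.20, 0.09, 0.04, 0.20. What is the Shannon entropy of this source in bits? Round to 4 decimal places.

H = −Σ pᵢ log₂ pᵢ.
−0.05·log₂(0.05) = 0.2161
−0.22·log₂(0.22) = 0.4806
−0.20·log₂(0.20) = 0.4644
−0.20·log₂(0.20) = 0.4644
−0.09·log₂(0.09) = 0.3127
−0.04·log₂(0.04) = 0.1858
−0.20·log₂(0.20) = 0.4644
Sum ≈ 2.5882 → 2.5882 bits.

2.5882 bits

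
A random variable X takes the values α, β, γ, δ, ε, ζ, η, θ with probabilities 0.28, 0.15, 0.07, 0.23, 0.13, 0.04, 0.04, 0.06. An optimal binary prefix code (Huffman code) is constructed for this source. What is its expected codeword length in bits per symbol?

2.7 bits/symbol

Repeatedly combine the two least-probable nodes; the expected code length is the sum of the merged weights.
merge 1/25 + 1/25 → 2/25
merge 3/50 + 7/100 → 13/100
merge 2/25 + 13/100 → 21/100
merge 13/100 + 3/20 → 7/25
merge 21/100 + 23/100 → 11/25
merge 7/25 + 7/25 → 14/25
merge 11/25 + 14/25 → 1
L = 2/25 + 13/100 + 21/100 + 7/25 + 11/25 + 14/25 + 1 = 27/10 = 2.7 bits/symbol.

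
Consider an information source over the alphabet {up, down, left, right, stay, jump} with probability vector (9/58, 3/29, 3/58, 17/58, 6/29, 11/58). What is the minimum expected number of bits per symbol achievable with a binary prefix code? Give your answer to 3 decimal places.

2.466 bits/symbol

Repeatedly combine the two least-probable nodes; the expected code length is the sum of the merged weights.
merge 3/58 + 3/29 → 9/58
merge 9/58 + 9/58 → 9/29
merge 11/58 + 6/29 → 23/58
merge 17/58 + 9/29 → 35/58
merge 23/58 + 35/58 → 1
L = 9/58 + 9/29 + 23/58 + 35/58 + 1 = 143/58 ≈ 2.466 bits/symbol.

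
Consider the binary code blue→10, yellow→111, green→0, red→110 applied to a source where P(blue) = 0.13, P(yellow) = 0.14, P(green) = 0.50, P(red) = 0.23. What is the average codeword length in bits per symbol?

L̄ = Σ pᵢ·ℓᵢ = 0.13·2 + 0.14·3 + 0.50·1 + 0.23·3 = 1.87 bits/symbol.

1.87 bits/symbol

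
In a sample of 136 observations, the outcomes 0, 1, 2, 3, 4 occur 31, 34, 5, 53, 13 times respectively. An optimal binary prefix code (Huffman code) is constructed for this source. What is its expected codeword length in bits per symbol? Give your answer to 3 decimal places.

2.103 bits/symbol

Probabilities are the counts divided by 136.
Repeatedly combine the two least-probable nodes; the expected code length is the sum of the merged weights.
merge 5/136 + 13/136 → 9/68
merge 9/68 + 31/136 → 49/136
merge 1/4 + 49/136 → 83/136
merge 53/136 + 83/136 → 1
L = 9/68 + 49/136 + 83/136 + 1 = 143/68 ≈ 2.103 bits/symbol.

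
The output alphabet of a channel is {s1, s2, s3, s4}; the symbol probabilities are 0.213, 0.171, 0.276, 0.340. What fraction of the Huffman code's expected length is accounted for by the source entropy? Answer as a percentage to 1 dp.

Entropy H = −Σ p log₂ p ≈ 1.9527 bits.
Huffman merges: 171/1000+213/1000→48/125; 69/250+17/50→77/125; 48/125+77/125→1. L = 2 ≈ 2.0000.
Efficiency = H/L = 1.9527/2.0000 = 97.6%.

97.6%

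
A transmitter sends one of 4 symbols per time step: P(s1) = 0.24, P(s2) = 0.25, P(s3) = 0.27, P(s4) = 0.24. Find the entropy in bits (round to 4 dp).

H = −Σ pᵢ log₂ pᵢ.
−0.24·log₂(0.24) = 0.4941
−0.25·log₂(0.25) = 0.5000
−0.27·log₂(0.27) = 0.5100
−0.24·log₂(0.24) = 0.4941
Sum ≈ 1.9983 → 1.9983 bits.

1.9983 bits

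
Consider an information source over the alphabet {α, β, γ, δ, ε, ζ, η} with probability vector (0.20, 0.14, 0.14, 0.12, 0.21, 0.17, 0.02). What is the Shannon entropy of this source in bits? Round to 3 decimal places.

H = −Σ pᵢ log₂ pᵢ.
−0.20·log₂(0.20) = 0.4644
−0.14·log₂(0.14) = 0.3971
−0.14·log₂(0.14) = 0.3971
−0.12·log₂(0.12) = 0.3671
−0.21·log₂(0.21) = 0.4728
−0.17·log₂(0.17) = 0.4346
−0.02·log₂(0.02) = 0.1129
Sum ≈ 2.6460 → 2.646 bits.

2.646 bits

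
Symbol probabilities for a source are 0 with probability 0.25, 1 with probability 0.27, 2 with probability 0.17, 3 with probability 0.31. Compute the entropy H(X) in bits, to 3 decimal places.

H = −Σ pᵢ log₂ pᵢ.
−0.25·log₂(0.25) = 0.5000
−0.27·log₂(0.27) = 0.5100
−0.17·log₂(0.17) = 0.4346
−0.31·log₂(0.31) = 0.5238
Sum ≈ 1.9684 → 1.968 bits.

1.968 bits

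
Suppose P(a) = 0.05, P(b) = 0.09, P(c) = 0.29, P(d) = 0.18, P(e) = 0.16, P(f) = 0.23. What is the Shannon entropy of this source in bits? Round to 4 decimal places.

H = −Σ pᵢ log₂ pᵢ.
−0.05·log₂(0.05) = 0.2161
−0.09·log₂(0.09) = 0.3127
−0.29·log₂(0.29) = 0.5179
−0.18·log₂(0.18) = 0.4453
−0.16·log₂(0.16) = 0.4230
−0.23·log₂(0.23) = 0.4877
Sum ≈ 2.4026 → 2.4026 bits.

2.4026 bits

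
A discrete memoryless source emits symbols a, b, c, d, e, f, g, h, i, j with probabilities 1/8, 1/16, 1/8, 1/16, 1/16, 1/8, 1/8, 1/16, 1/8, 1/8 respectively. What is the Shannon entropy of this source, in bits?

Each probability is a power of 1/2, so log₂(1/p) is an integer.
H = Σ p·log₂(1/p) = 1/8·3 + 1/16·4 + 1/8·3 + 1/16·4 + 1/16·4 + 1/8·3 + 1/8·3 + 1/16·4 + 1/8·3 + 1/8·3 = 3.25 bits.

3.25 bits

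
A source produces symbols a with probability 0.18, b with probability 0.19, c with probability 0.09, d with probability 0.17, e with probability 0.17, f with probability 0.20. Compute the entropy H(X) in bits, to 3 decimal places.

2.547 bits

H = −Σ pᵢ log₂ pᵢ.
−0.18·log₂(0.18) = 0.4453
−0.19·log₂(0.19) = 0.4552
−0.09·log₂(0.09) = 0.3127
−0.17·log₂(0.17) = 0.4346
−0.17·log₂(0.17) = 0.4346
−0.20·log₂(0.20) = 0.4644
Sum ≈ 2.5467 → 2.547 bits.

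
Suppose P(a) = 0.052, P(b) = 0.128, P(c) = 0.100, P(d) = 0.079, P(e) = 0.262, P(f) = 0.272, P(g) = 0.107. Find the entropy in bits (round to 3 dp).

2.585 bits

H = −Σ pᵢ log₂ pᵢ.
−0.052·log₂(0.052) = 0.2218
−0.128·log₂(0.128) = 0.3796
−0.100·log₂(0.100) = 0.3322
−0.079·log₂(0.079) = 0.2893
−0.262·log₂(0.262) = 0.5063
−0.272·log₂(0.272) = 0.5109
−0.107·log₂(0.107) = 0.3450
Sum ≈ 2.5851 → 2.585 bits.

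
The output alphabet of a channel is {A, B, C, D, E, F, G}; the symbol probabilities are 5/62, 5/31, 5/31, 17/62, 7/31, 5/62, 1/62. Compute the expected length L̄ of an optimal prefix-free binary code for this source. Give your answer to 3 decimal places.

Repeatedly combine the two least-probable nodes; the expected code length is the sum of the merged weights.
merge 1/62 + 5/62 → 3/31
merge 5/62 + 3/31 → 11/62
merge 5/31 + 5/31 → 10/31
merge 11/62 + 7/31 → 25/62
merge 17/62 + 10/31 → 37/62
merge 25/62 + 37/62 → 1
L = 3/31 + 11/62 + 10/31 + 25/62 + 37/62 + 1 = 161/62 ≈ 2.597 bits/symbol.

2.597 bits/symbol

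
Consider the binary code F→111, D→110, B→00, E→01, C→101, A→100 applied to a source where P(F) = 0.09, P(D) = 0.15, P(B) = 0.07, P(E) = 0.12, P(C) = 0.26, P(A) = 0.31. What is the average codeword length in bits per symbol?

L̄ = Σ pᵢ·ℓᵢ = 0.09·3 + 0.15·3 + 0.07·2 + 0.12·2 + 0.26·3 + 0.31·3 = 2.81 bits/symbol.

2.81 bits/symbol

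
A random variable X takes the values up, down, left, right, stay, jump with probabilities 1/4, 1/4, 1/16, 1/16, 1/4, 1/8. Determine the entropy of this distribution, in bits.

2.375 bits

Each probability is a power of 1/2, so log₂(1/p) is an integer.
H = Σ p·log₂(1/p) = 1/4·2 + 1/4·2 + 1/16·4 + 1/16·4 + 1/4·2 + 1/8·3 = 2.375 bits.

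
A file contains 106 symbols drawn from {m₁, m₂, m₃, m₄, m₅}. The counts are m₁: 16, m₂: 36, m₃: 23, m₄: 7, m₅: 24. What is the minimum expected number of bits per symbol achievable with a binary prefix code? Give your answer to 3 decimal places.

2.217 bits/symbol

Probabilities are the counts divided by 106.
Repeatedly combine the two least-probable nodes; the expected code length is the sum of the merged weights.
merge 7/106 + 8/53 → 23/106
merge 23/106 + 23/106 → 23/53
merge 12/53 + 18/53 → 30/53
merge 23/53 + 30/53 → 1
L = 23/106 + 23/53 + 30/53 + 1 = 235/106 ≈ 2.217 bits/symbol.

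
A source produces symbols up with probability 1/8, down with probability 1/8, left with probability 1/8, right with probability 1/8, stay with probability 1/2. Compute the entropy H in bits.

Each probability is a power of 1/2, so log₂(1/p) is an integer.
H = Σ p·log₂(1/p) = 1/8·3 + 1/8·3 + 1/8·3 + 1/8·3 + 1/2·1 = 2 bits.

2 bits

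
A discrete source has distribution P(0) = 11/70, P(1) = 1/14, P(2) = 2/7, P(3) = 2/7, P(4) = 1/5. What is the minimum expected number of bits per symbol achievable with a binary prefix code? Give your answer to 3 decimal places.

2.229 bits/symbol

Repeatedly combine the two least-probable nodes; the expected code length is the sum of the merged weights.
merge 1/14 + 11/70 → 8/35
merge 1/5 + 8/35 → 3/7
merge 2/7 + 2/7 → 4/7
merge 3/7 + 4/7 → 1
L = 8/35 + 3/7 + 4/7 + 1 = 78/35 ≈ 2.229 bits/symbol.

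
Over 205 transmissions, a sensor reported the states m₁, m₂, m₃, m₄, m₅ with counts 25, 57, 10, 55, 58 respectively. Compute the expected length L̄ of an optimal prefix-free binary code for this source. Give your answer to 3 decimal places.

Probabilities are the counts divided by 205.
Repeatedly combine the two least-probable nodes; the expected code length is the sum of the merged weights.
merge 2/41 + 5/41 → 7/41
merge 7/41 + 11/41 → 18/41
merge 57/205 + 58/205 → 23/41
merge 18/41 + 23/41 → 1
L = 7/41 + 18/41 + 23/41 + 1 = 89/41 ≈ 2.171 bits/symbol.

2.171 bits/symbol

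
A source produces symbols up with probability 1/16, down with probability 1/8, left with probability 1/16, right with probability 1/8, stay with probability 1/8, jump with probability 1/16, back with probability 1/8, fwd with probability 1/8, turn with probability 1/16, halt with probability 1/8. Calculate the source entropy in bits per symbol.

3.25 bits

Each probability is a power of 1/2, so log₂(1/p) is an integer.
H = Σ p·log₂(1/p) = 1/16·4 + 1/8·3 + 1/16·4 + 1/8·3 + 1/8·3 + 1/16·4 + 1/8·3 + 1/8·3 + 1/16·4 + 1/8·3 = 3.25 bits.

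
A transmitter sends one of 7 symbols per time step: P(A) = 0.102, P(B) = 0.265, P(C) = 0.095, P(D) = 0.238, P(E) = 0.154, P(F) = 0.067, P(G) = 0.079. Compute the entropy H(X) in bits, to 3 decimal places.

H = −Σ pᵢ log₂ pᵢ.
−0.102·log₂(0.102) = 0.3359
−0.265·log₂(0.265) = 0.5077
−0.095·log₂(0.095) = 0.3226
−0.238·log₂(0.238) = 0.4929
−0.154·log₂(0.154) = 0.4156
−0.067·log₂(0.067) = 0.2613
−0.079·log₂(0.079) = 0.2893
Sum ≈ 2.6254 → 2.625 bits.

2.625 bits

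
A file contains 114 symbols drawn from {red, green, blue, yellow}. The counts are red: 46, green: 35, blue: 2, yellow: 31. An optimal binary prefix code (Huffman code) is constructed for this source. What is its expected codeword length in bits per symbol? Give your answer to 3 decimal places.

1.886 bits/symbol

Probabilities are the counts divided by 114.
Repeatedly combine the two least-probable nodes; the expected code length is the sum of the merged weights.
merge 1/57 + 31/114 → 11/38
merge 11/38 + 35/114 → 34/57
merge 23/57 + 34/57 → 1
L = 11/38 + 34/57 + 1 = 215/114 ≈ 1.886 bits/symbol.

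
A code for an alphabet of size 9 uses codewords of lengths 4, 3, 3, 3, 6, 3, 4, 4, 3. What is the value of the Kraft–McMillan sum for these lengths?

With common denominator 2^6 = 64: Σ 2^(−ℓᵢ) = 4/64 + 8/64 + 8/64 + 8/64 + 1/64 + 8/64 + 4/64 + 4/64 + 8/64 = 53/64 = 0.828125.

0.828125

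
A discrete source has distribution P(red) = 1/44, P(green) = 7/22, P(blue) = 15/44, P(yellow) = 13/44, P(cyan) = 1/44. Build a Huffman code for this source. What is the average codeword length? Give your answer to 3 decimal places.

Repeatedly combine the two least-probable nodes; the expected code length is the sum of the merged weights.
merge 1/44 + 1/44 → 1/22
merge 1/22 + 13/44 → 15/44
merge 7/22 + 15/44 → 29/44
merge 15/44 + 29/44 → 1
L = 1/22 + 15/44 + 29/44 + 1 = 45/22 ≈ 2.045 bits/symbol.

2.045 bits/symbol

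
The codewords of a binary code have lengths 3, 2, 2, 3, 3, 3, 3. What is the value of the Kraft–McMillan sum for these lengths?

With common denominator 2^3 = 8: Σ 2^(−ℓᵢ) = 1/8 + 2/8 + 2/8 + 1/8 + 1/8 + 1/8 + 1/8 = 9/8 = 1.125.

1.125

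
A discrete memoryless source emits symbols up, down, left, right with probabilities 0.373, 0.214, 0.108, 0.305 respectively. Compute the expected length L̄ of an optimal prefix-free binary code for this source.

Repeatedly combine the two least-probable nodes; the expected code length is the sum of the merged weights.
merge 27/250 + 107/500 → 161/500
merge 61/200 + 161/500 → 627/1000
merge 373/1000 + 627/1000 → 1
L = 161/500 + 627/1000 + 1 = 1949/1000 = 1.949 bits/symbol.

1.949 bits/symbol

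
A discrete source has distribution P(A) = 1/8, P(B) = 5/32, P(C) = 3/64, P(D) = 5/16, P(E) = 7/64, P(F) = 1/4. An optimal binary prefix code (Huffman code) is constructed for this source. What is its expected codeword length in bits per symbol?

Repeatedly combine the two least-probable nodes; the expected code length is the sum of the merged weights.
merge 3/64 + 7/64 → 5/32
merge 1/8 + 5/32 → 9/32
merge 5/32 + 1/4 → 13/32
merge 9/32 + 5/16 → 19/32
merge 13/32 + 19/32 → 1
L = 5/32 + 9/32 + 13/32 + 19/32 + 1 = 39/16 = 2.4375 bits/symbol.

2.4375 bits/symbol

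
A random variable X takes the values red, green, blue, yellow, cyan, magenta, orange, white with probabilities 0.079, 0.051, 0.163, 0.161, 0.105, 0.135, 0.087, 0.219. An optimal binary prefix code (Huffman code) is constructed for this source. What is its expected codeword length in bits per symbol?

2.911 bits/symbol

Repeatedly combine the two least-probable nodes; the expected code length is the sum of the merged weights.
merge 51/1000 + 79/1000 → 13/100
merge 87/1000 + 21/200 → 24/125
merge 13/100 + 27/200 → 53/200
merge 161/1000 + 163/1000 → 81/250
merge 24/125 + 219/1000 → 411/1000
merge 53/200 + 81/250 → 589/1000
merge 411/1000 + 589/1000 → 1
L = 13/100 + 24/125 + 53/200 + 81/250 + 411/1000 + 589/1000 + 1 = 2911/1000 = 2.911 bits/symbol.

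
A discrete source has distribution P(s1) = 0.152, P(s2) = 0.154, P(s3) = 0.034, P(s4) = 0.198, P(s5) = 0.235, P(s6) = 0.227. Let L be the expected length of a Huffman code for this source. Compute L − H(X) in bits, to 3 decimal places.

Entropy H = −Σ p log₂ p ≈ 2.4338 bits.
Huffman merges: 17/500+19/125→93/500; 77/500+93/500→17/50; 99/500+227/1000→17/40; 47/200+17/50→23/40; 17/40+23/40→1. L = 1263/500 ≈ 2.5260.
L − H = 2.5260 − 2.4338 = 0.092 bits.

0.092 bits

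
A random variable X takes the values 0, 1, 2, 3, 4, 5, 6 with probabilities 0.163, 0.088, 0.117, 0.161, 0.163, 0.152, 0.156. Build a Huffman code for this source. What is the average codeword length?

Repeatedly combine the two least-probable nodes; the expected code length is the sum of the merged weights.
merge 11/125 + 117/1000 → 41/200
merge 19/125 + 39/250 → 77/250
merge 161/1000 + 163/1000 → 81/250
merge 163/1000 + 41/200 → 46/125
merge 77/250 + 81/250 → 79/125
merge 46/125 + 79/125 → 1
L = 41/200 + 77/250 + 81/250 + 46/125 + 79/125 + 1 = 2837/1000 = 2.837 bits/symbol.

2.837 bits/symbol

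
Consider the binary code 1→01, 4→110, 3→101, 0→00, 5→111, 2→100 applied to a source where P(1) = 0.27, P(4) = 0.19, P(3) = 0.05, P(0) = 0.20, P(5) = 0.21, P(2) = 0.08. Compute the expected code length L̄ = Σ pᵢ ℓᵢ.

L̄ = Σ pᵢ·ℓᵢ = 0.27·2 + 0.19·3 + 0.05·3 + 0.20·2 + 0.21·3 + 0.08·3 = 2.53 bits/symbol.

2.53 bits/symbol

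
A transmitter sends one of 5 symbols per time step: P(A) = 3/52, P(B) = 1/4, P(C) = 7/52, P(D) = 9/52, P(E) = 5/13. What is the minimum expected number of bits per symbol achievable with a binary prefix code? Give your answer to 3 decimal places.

Repeatedly combine the two least-probable nodes; the expected code length is the sum of the merged weights.
merge 3/52 + 7/52 → 5/26
merge 9/52 + 5/26 → 19/52
merge 1/4 + 19/52 → 8/13
merge 5/13 + 8/13 → 1
L = 5/26 + 19/52 + 8/13 + 1 = 113/52 ≈ 2.173 bits/symbol.

2.173 bits/symbol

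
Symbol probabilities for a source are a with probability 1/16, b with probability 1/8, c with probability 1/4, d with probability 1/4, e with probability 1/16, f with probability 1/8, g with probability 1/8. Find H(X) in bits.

Each probability is a power of 1/2, so log₂(1/p) is an integer.
H = Σ p·log₂(1/p) = 1/16·4 + 1/8·3 + 1/4·2 + 1/4·2 + 1/16·4 + 1/8·3 + 1/8·3 = 2.625 bits.

2.625 bits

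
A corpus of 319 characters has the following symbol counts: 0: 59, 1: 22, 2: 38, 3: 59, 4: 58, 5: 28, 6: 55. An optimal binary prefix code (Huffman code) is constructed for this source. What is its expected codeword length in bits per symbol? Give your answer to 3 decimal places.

Probabilities are the counts divided by 319.
Repeatedly combine the two least-probable nodes; the expected code length is the sum of the merged weights.
merge 2/29 + 28/319 → 50/319
merge 38/319 + 50/319 → 8/29
merge 5/29 + 2/11 → 113/319
merge 59/319 + 59/319 → 118/319
merge 8/29 + 113/319 → 201/319
merge 118/319 + 201/319 → 1
L = 50/319 + 8/29 + 113/319 + 118/319 + 201/319 + 1 = 889/319 ≈ 2.787 bits/symbol.

2.787 bits/symbol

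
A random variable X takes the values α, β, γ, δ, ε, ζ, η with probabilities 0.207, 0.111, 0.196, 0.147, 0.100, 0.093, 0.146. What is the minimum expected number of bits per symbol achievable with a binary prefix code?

2.79 bits/symbol

Repeatedly combine the two least-probable nodes; the expected code length is the sum of the merged weights.
merge 93/1000 + 1/10 → 193/1000
merge 111/1000 + 73/500 → 257/1000
merge 147/1000 + 193/1000 → 17/50
merge 49/250 + 207/1000 → 403/1000
merge 257/1000 + 17/50 → 597/1000
merge 403/1000 + 597/1000 → 1
L = 193/1000 + 257/1000 + 17/50 + 403/1000 + 597/1000 + 1 = 279/100 = 2.79 bits/symbol.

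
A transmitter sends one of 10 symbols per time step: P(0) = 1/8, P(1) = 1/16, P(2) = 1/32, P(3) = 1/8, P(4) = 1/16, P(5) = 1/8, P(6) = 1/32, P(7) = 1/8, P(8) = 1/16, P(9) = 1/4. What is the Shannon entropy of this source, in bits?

Each probability is a power of 1/2, so log₂(1/p) is an integer.
H = Σ p·log₂(1/p) = 1/8·3 + 1/16·4 + 1/32·5 + 1/8·3 + 1/16·4 + 1/8·3 + 1/32·5 + 1/8·3 + 1/16·4 + 1/4·2 = 3.0625 bits.

3.0625 bits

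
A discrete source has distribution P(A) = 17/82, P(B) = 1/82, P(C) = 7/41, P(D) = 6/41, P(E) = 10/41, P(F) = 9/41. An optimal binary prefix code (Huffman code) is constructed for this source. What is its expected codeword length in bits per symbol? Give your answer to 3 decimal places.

Repeatedly combine the two least-probable nodes; the expected code length is the sum of the merged weights.
merge 1/82 + 6/41 → 13/82
merge 13/82 + 7/41 → 27/82
merge 17/82 + 9/41 → 35/82
merge 10/41 + 27/82 → 47/82
merge 35/82 + 47/82 → 1
L = 13/82 + 27/82 + 35/82 + 47/82 + 1 = 102/41 ≈ 2.488 bits/symbol.

2.488 bits/symbol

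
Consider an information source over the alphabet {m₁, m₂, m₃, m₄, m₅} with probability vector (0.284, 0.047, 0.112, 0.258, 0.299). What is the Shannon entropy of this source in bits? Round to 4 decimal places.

2.1019 bits

H = −Σ pᵢ log₂ pᵢ.
−0.284·log₂(0.284) = 0.5158
−0.047·log₂(0.047) = 0.2073
−0.112·log₂(0.112) = 0.3537
−0.258·log₂(0.258) = 0.5043
−0.299·log₂(0.299) = 0.5208
Sum ≈ 2.1019 → 2.1019 bits.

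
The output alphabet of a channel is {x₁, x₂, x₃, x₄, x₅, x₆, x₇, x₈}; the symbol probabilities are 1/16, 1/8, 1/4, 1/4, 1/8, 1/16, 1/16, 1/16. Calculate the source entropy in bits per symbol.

Each probability is a power of 1/2, so log₂(1/p) is an integer.
H = Σ p·log₂(1/p) = 1/16·4 + 1/8·3 + 1/4·2 + 1/4·2 + 1/8·3 + 1/16·4 + 1/16·4 + 1/16·4 = 2.75 bits.

2.75 bits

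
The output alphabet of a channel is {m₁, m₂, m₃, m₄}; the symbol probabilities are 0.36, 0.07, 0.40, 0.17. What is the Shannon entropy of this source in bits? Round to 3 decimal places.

1.763 bits

H = −Σ pᵢ log₂ pᵢ.
−0.36·log₂(0.36) = 0.5306
−0.07·log₂(0.07) = 0.2686
−0.40·log₂(0.40) = 0.5288
−0.17·log₂(0.17) = 0.4346
Sum ≈ 1.7625 → 1.763 bits.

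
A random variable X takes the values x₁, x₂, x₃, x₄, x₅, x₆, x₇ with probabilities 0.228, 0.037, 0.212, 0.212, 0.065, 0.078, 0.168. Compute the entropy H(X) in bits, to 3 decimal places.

2.587 bits

H = −Σ pᵢ log₂ pᵢ.
−0.228·log₂(0.228) = 0.4863
−0.037·log₂(0.037) = 0.1760
−0.212·log₂(0.212) = 0.4744
−0.212·log₂(0.212) = 0.4744
−0.065·log₂(0.065) = 0.2563
−0.078·log₂(0.078) = 0.2871
−0.168·log₂(0.168) = 0.4323
Sum ≈ 2.5869 → 2.587 bits.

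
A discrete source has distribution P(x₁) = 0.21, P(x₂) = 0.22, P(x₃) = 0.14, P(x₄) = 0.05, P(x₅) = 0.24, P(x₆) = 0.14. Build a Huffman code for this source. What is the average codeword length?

2.52 bits/symbol

Repeatedly combine the two least-probable nodes; the expected code length is the sum of the merged weights.
merge 1/20 + 7/50 → 19/100
merge 7/50 + 19/100 → 33/100
merge 21/100 + 11/50 → 43/100
merge 6/25 + 33/100 → 57/100
merge 43/100 + 57/100 → 1
L = 19/100 + 33/100 + 43/100 + 57/100 + 1 = 63/25 = 2.52 bits/symbol.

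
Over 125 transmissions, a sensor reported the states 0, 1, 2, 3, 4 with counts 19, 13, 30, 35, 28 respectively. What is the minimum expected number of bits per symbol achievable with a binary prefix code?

2.256 bits/symbol

Probabilities are the counts divided by 125.
Repeatedly combine the two least-probable nodes; the expected code length is the sum of the merged weights.
merge 13/125 + 19/125 → 32/125
merge 28/125 + 6/25 → 58/125
merge 32/125 + 7/25 → 67/125
merge 58/125 + 67/125 → 1
L = 32/125 + 58/125 + 67/125 + 1 = 282/125 = 2.256 bits/symbol.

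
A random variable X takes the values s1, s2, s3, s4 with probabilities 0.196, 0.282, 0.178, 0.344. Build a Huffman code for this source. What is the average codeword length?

Repeatedly combine the two least-probable nodes; the expected code length is the sum of the merged weights.
merge 89/500 + 49/250 → 187/500
merge 141/500 + 43/125 → 313/500
merge 187/500 + 313/500 → 1
L = 187/500 + 313/500 + 1 = 2 bits/symbol.

2 bits/symbol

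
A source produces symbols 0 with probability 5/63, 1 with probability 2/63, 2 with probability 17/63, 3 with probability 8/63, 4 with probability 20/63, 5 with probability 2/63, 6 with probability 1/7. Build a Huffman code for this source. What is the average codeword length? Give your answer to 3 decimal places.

Repeatedly combine the two least-probable nodes; the expected code length is the sum of the merged weights.
merge 2/63 + 2/63 → 4/63
merge 4/63 + 5/63 → 1/7
merge 8/63 + 1/7 → 17/63
merge 1/7 + 17/63 → 26/63
merge 17/63 + 20/63 → 37/63
merge 26/63 + 37/63 → 1
L = 4/63 + 1/7 + 17/63 + 26/63 + 37/63 + 1 = 52/21 ≈ 2.476 bits/symbol.

2.476 bits/symbol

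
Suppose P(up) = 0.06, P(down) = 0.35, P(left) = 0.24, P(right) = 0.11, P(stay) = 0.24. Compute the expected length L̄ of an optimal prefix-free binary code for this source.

2.17 bits/symbol

Repeatedly combine the two least-probable nodes; the expected code length is the sum of the merged weights.
merge 3/50 + 11/100 → 17/100
merge 17/100 + 6/25 → 41/100
merge 6/25 + 7/20 → 59/100
merge 41/100 + 59/100 → 1
L = 17/100 + 41/100 + 59/100 + 1 = 217/100 = 2.17 bits/symbol.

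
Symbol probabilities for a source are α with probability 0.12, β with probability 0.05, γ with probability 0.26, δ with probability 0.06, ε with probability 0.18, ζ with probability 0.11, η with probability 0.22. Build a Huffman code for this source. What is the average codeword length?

2.63 bits/symbol

Repeatedly combine the two least-probable nodes; the expected code length is the sum of the merged weights.
merge 1/20 + 3/50 → 11/100
merge 11/100 + 11/100 → 11/50
merge 3/25 + 9/50 → 3/10
merge 11/50 + 11/50 → 11/25
merge 13/50 + 3/10 → 14/25
merge 11/25 + 14/25 → 1
L = 11/100 + 11/50 + 3/10 + 11/25 + 14/25 + 1 = 263/100 = 2.63 bits/symbol.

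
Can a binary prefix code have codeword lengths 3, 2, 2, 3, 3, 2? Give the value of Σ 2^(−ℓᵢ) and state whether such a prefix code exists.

With common denominator 2^3 = 8: Σ 2^(−ℓᵢ) = 1/8 + 2/8 + 2/8 + 1/8 + 1/8 + 2/8 = 9/8 = 1.125.
Kraft's inequality requires Σ ≤ 1; here Σ = 1.125 > 1, so no such prefix code exists.

1.125; no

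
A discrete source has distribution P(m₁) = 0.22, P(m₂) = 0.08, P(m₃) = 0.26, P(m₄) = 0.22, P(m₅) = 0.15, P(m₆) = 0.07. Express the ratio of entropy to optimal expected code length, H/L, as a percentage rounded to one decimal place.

99.5%

Entropy H = −Σ p log₂ p ≈ 2.4370 bits.
Huffman merges: 7/100+2/25→3/20; 3/20+3/20→3/10; 11/50+11/50→11/25; 13/50+3/10→14/25; 11/25+14/25→1. L = 49/20 ≈ 2.4500.
Efficiency = H/L = 2.4370/2.4500 = 99.5%.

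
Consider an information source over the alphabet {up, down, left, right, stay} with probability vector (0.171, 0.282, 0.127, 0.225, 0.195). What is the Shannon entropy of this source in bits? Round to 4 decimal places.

H = −Σ pᵢ log₂ pᵢ.
−0.171·log₂(0.171) = 0.4357
−0.282·log₂(0.282) = 0.5150
−0.127·log₂(0.127) = 0.3781
−0.225·log₂(0.225) = 0.4842
−0.195·log₂(0.195) = 0.4599
Sum ≈ 2.2729 → 2.2729 bits.

2.2729 bits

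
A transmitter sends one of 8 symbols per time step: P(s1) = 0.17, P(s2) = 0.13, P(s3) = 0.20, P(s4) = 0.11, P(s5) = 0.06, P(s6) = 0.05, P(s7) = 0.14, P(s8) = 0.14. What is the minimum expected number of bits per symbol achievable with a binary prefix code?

Repeatedly combine the two least-probable nodes; the expected code length is the sum of the merged weights.
merge 1/20 + 3/50 → 11/100
merge 11/100 + 11/100 → 11/50
merge 13/100 + 7/50 → 27/100
merge 7/50 + 17/100 → 31/100
merge 1/5 + 11/50 → 21/50
merge 27/100 + 31/100 → 29/50
merge 21/50 + 29/50 → 1
L = 11/100 + 11/50 + 27/100 + 31/100 + 21/50 + 29/50 + 1 = 291/100 = 2.91 bits/symbol.

2.91 bits/symbol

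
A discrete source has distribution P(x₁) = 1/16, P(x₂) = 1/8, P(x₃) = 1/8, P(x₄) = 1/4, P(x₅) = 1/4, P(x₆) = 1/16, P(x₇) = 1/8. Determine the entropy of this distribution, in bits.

2.625 bits

Each probability is a power of 1/2, so log₂(1/p) is an integer.
H = Σ p·log₂(1/p) = 1/16·4 + 1/8·3 + 1/8·3 + 1/4·2 + 1/4·2 + 1/16·4 + 1/8·3 = 2.625 bits.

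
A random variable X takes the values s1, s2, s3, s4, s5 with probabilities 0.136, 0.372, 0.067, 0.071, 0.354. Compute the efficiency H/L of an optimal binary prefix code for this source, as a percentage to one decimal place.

97.3%

Entropy H = −Σ p log₂ p ≈ 1.9847 bits.
Huffman merges: 67/1000+71/1000→69/500; 17/125+69/500→137/500; 137/500+177/500→157/250; 93/250+157/250→1. L = 51/25 ≈ 2.0400.
Efficiency = H/L = 1.9847/2.0400 = 97.3%.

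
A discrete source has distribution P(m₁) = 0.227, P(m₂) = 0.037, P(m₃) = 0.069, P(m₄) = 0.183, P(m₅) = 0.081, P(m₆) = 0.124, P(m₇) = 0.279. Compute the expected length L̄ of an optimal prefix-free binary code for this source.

2.6 bits/symbol

Repeatedly combine the two least-probable nodes; the expected code length is the sum of the merged weights.
merge 37/1000 + 69/1000 → 53/500
merge 81/1000 + 53/500 → 187/1000
merge 31/250 + 183/1000 → 307/1000
merge 187/1000 + 227/1000 → 207/500
merge 279/1000 + 307/1000 → 293/500
merge 207/500 + 293/500 → 1
L = 53/500 + 187/1000 + 307/1000 + 207/500 + 293/500 + 1 = 13/5 = 2.6 bits/symbol.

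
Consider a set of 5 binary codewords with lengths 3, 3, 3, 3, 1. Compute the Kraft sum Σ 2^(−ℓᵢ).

With common denominator 2^3 = 8: Σ 2^(−ℓᵢ) = 1/8 + 1/8 + 1/8 + 1/8 + 4/8 = 8/8 = 1.

1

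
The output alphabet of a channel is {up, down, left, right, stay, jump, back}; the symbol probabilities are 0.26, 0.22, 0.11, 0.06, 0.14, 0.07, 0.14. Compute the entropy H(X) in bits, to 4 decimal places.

H = −Σ pᵢ log₂ pᵢ.
−0.26·log₂(0.26) = 0.5053
−0.22·log₂(0.22) = 0.4806
−0.11·log₂(0.11) = 0.3503
−0.06·log₂(0.06) = 0.2435
−0.14·log₂(0.14) = 0.3971
−0.07·log₂(0.07) = 0.2686
−0.14·log₂(0.14) = 0.3971
Sum ≈ 2.6425 → 2.6425 bits.

2.6425 bits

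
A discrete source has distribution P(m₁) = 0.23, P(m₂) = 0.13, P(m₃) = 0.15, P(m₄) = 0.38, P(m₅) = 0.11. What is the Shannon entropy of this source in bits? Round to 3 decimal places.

H = −Σ pᵢ log₂ pᵢ.
−0.23·log₂(0.23) = 0.4877
−0.13·log₂(0.13) = 0.3826
−0.15·log₂(0.15) = 0.4105
−0.38·log₂(0.38) = 0.5305
−0.11·log₂(0.11) = 0.3503
Sum ≈ 2.1616 → 2.162 bits.

2.162 bits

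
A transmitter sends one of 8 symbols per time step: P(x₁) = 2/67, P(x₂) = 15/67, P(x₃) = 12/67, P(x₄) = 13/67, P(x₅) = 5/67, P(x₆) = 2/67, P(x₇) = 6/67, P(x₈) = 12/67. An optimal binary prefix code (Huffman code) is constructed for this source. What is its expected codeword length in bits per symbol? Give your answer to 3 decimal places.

Repeatedly combine the two least-probable nodes; the expected code length is the sum of the merged weights.
merge 2/67 + 2/67 → 4/67
merge 4/67 + 5/67 → 9/67
merge 6/67 + 9/67 → 15/67
merge 12/67 + 12/67 → 24/67
merge 13/67 + 15/67 → 28/67
merge 15/67 + 24/67 → 39/67
merge 28/67 + 39/67 → 1
L = 4/67 + 9/67 + 15/67 + 24/67 + 28/67 + 39/67 + 1 = 186/67 ≈ 2.776 bits/symbol.

2.776 bits/symbol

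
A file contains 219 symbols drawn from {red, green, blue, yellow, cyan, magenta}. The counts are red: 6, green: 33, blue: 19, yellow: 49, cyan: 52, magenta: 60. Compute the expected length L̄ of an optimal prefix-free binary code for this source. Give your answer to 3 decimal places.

Probabilities are the counts divided by 219.
Repeatedly combine the two least-probable nodes; the expected code length is the sum of the merged weights.
merge 2/73 + 19/219 → 25/219
merge 25/219 + 11/73 → 58/219
merge 49/219 + 52/219 → 101/219
merge 58/219 + 20/73 → 118/219
merge 101/219 + 118/219 → 1
L = 25/219 + 58/219 + 101/219 + 118/219 + 1 = 521/219 ≈ 2.379 bits/symbol.

2.379 bits/symbol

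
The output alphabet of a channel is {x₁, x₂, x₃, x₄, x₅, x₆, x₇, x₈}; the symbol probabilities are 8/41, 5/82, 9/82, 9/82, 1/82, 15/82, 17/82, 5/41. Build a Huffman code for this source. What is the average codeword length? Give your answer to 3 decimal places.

Repeatedly combine the two least-probable nodes; the expected code length is the sum of the merged weights.
merge 1/82 + 5/82 → 3/41
merge 3/41 + 9/82 → 15/82
merge 9/82 + 5/41 → 19/82
merge 15/82 + 15/82 → 15/41
merge 8/41 + 17/82 → 33/82
merge 19/82 + 15/41 → 49/82
merge 33/82 + 49/82 → 1
L = 3/41 + 15/82 + 19/82 + 15/41 + 33/82 + 49/82 + 1 = 117/41 ≈ 2.854 bits/symbol.

2.854 bits/symbol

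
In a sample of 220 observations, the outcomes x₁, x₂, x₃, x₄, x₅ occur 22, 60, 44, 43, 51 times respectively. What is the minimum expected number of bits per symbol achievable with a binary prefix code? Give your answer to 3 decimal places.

2.295 bits/symbol

Probabilities are the counts divided by 220.
Repeatedly combine the two least-probable nodes; the expected code length is the sum of the merged weights.
merge 1/10 + 43/220 → 13/44
merge 1/5 + 51/220 → 19/44
merge 3/11 + 13/44 → 25/44
merge 19/44 + 25/44 → 1
L = 13/44 + 19/44 + 25/44 + 1 = 101/44 ≈ 2.295 bits/symbol.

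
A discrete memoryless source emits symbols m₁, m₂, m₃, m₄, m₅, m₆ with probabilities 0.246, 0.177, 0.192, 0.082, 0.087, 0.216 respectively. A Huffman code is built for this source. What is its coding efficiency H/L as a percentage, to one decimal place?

Entropy H = −Σ p log₂ p ≈ 2.4769 bits.
Huffman merges: 41/500+87/1000→169/1000; 169/1000+177/1000→173/500; 24/125+27/125→51/125; 123/500+173/500→74/125; 51/125+74/125→1. L = 503/200 ≈ 2.5150.
Efficiency = H/L = 2.4769/2.5150 = 98.5%.

98.5%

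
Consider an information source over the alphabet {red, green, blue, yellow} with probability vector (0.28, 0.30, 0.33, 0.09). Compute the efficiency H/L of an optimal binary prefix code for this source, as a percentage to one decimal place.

Entropy H = −Σ p log₂ p ≈ 1.8758 bits.
Huffman merges: 9/100+7/25→37/100; 3/10+33/100→63/100; 37/100+63/100→1. L = 2 ≈ 2.0000.
Efficiency = H/L = 1.8758/2.0000 = 93.8%.

93.8%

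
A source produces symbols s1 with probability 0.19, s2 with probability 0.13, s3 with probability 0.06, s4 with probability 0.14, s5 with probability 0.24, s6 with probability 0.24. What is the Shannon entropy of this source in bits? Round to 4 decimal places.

H = −Σ pᵢ log₂ pᵢ.
−0.19·log₂(0.19) = 0.4552
−0.13·log₂(0.13) = 0.3826
−0.06·log₂(0.06) = 0.2435
−0.14·log₂(0.14) = 0.3971
−0.24·log₂(0.24) = 0.4941
−0.24·log₂(0.24) = 0.4941
Sum ≈ 2.4668 → 2.4668 bits.

2.4668 bits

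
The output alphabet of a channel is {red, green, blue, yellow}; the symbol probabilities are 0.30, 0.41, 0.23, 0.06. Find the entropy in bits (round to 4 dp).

H = −Σ pᵢ log₂ pᵢ.
−0.30·log₂(0.30) = 0.5211
−0.41·log₂(0.41) = 0.5274
−0.23·log₂(0.23) = 0.4877
−0.06·log₂(0.06) = 0.2435
Sum ≈ 1.7797 → 1.7797 bits.

1.7797 bits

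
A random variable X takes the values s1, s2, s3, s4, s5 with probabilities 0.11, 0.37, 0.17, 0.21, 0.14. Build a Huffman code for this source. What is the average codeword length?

2.25 bits/symbol

Repeatedly combine the two least-probable nodes; the expected code length is the sum of the merged weights.
merge 11/100 + 7/50 → 1/4
merge 17/100 + 21/100 → 19/50
merge 1/4 + 37/100 → 31/50
merge 19/50 + 31/50 → 1
L = 1/4 + 19/50 + 31/50 + 1 = 9/4 = 2.25 bits/symbol.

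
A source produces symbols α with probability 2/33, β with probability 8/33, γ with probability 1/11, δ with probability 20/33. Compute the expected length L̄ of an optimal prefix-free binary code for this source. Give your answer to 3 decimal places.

1.545 bits/symbol

Repeatedly combine the two least-probable nodes; the expected code length is the sum of the merged weights.
merge 2/33 + 1/11 → 5/33
merge 5/33 + 8/33 → 13/33
merge 13/33 + 20/33 → 1
L = 5/33 + 13/33 + 1 = 17/11 ≈ 1.545 bits/symbol.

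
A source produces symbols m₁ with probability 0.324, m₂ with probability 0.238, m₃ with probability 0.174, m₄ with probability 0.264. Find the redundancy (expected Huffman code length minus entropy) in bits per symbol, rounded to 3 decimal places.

Entropy H = −Σ p log₂ p ≈ 1.9659 bits.
Huffman merges: 87/500+119/500→103/250; 33/125+81/250→147/250; 103/250+147/250→1. L = 2 ≈ 2.0000.
L − H = 2.0000 − 1.9659 = 0.034 bits.

0.034 bits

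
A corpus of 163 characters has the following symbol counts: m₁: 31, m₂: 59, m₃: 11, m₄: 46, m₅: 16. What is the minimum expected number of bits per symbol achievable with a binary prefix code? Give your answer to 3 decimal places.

Probabilities are the counts divided by 163.
Repeatedly combine the two least-probable nodes; the expected code length is the sum of the merged weights.
merge 11/163 + 16/163 → 27/163
merge 27/163 + 31/163 → 58/163
merge 46/163 + 58/163 → 104/163
merge 59/163 + 104/163 → 1
L = 27/163 + 58/163 + 104/163 + 1 = 352/163 ≈ 2.160 bits/symbol.

2.160 bits/symbol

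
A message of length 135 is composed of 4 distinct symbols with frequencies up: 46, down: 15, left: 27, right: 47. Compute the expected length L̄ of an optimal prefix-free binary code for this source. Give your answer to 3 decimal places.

1.963 bits/symbol

Probabilities are the counts divided by 135.
Repeatedly combine the two least-probable nodes; the expected code length is the sum of the merged weights.
merge 1/9 + 1/5 → 14/45
merge 14/45 + 46/135 → 88/135
merge 47/135 + 88/135 → 1
L = 14/45 + 88/135 + 1 = 53/27 ≈ 1.963 bits/symbol.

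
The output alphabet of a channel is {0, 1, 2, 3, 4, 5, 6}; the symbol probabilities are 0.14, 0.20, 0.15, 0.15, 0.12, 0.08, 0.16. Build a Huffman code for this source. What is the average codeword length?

2.8 bits/symbol

Repeatedly combine the two least-probable nodes; the expected code length is the sum of the merged weights.
merge 2/25 + 3/25 → 1/5
merge 7/50 + 3/20 → 29/100
merge 3/20 + 4/25 → 31/100
merge 1/5 + 1/5 → 2/5
merge 29/100 + 31/100 → 3/5
merge 2/5 + 3/5 → 1
L = 1/5 + 29/100 + 31/100 + 2/5 + 3/5 + 1 = 14/5 = 2.8 bits/symbol.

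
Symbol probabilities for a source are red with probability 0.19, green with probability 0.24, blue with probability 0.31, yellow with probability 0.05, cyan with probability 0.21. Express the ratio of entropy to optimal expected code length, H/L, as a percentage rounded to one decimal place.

96.5%

Entropy H = −Σ p log₂ p ≈ 2.1621 bits.
Huffman merges: 1/20+19/100→6/25; 21/100+6/25→9/20; 6/25+31/100→11/20; 9/20+11/20→1. L = 56/25 ≈ 2.2400.
Efficiency = H/L = 2.1621/2.2400 = 96.5%.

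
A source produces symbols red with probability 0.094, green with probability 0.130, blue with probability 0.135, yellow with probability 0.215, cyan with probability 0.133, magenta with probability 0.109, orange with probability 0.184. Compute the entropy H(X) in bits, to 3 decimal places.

H = −Σ pᵢ log₂ pᵢ.
−0.094·log₂(0.094) = 0.3207
−0.130·log₂(0.130) = 0.3826
−0.135·log₂(0.135) = 0.3900
−0.215·log₂(0.215) = 0.4768
−0.133·log₂(0.133) = 0.3871
−0.109·log₂(0.109) = 0.3485
−0.184·log₂(0.184) = 0.4494
Sum ≈ 2.7551 → 2.755 bits.

2.755 bits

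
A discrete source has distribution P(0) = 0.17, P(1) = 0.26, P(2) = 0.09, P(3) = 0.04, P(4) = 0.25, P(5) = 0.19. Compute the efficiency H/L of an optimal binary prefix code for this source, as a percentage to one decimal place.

Entropy H = −Σ p log₂ p ≈ 2.3935 bits.
Huffman merges: 1/25+9/100→13/100; 13/100+17/100→3/10; 19/100+1/4→11/25; 13/50+3/10→14/25; 11/25+14/25→1. L = 243/100 ≈ 2.4300.
Efficiency = H/L = 2.3935/2.4300 = 98.5%.

98.5%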